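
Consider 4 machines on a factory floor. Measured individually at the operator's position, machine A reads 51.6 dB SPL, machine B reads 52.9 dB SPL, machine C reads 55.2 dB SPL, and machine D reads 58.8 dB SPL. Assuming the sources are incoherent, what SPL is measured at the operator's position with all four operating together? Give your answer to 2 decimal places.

Uncorrelated sources add in intensity (power), not in dB.
L_total = 10·log₁₀(10^(51.6/10) + 10^(52.9/10) + 10^(55.2/10) + 10^(58.8/10)) = 10·log₁₀(1429000) = 61.55 dB SPL.

61.55 dB SPL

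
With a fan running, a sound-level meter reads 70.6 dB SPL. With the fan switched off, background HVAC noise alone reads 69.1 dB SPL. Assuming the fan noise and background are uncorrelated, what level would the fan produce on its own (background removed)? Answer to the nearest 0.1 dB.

65.3 dB SPL

Remove the background by subtracting linear intensities:
L_src = 10·log₁₀(10^(70.6/10) − 10^(69.1/10)) = 10·log₁₀(3353000) = 65.3 dB SPL.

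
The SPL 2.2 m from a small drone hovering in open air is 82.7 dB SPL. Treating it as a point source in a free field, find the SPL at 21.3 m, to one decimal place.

Inverse-square spreading gives ΔL = −20·log₁₀(d₂/d₁).
ΔL = −20·log₁₀(21.3/2.2) = -19.72 dB, so L₂ = 82.7 + (-19.72) = 63.0 dB SPL.

63.0 dB SPL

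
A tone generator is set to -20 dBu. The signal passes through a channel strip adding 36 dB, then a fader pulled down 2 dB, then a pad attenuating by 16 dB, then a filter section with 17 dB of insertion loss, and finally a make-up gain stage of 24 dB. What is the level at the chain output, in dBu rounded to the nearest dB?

In dB, series stages simply add:
-20 + 36 − 2 − 16 − 17 + 24 = +5 dBu.

+5 dBu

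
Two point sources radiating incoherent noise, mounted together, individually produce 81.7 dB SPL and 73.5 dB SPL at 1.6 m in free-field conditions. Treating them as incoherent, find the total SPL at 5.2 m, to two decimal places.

72.07 dB SPL

Combined at 1.6 m: 10·log₁₀(10^(81.7/10)+10^(73.5/10)) = 82.312 dB SPL.
Then apply −20·log₁₀(5.2/1.6) = -10.238 dB → 72.07 dB SPL.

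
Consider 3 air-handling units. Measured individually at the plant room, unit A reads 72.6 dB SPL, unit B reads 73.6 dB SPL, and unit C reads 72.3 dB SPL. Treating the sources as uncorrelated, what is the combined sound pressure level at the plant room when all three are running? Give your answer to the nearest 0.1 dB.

77.6 dB SPL

Incoherent sources sum as intensities:
L_total = 10·log₁₀(10^(72.6/10) + 10^(73.6/10) + 10^(72.3/10)) = 10·log₁₀(58090000) = 77.6 dB SPL.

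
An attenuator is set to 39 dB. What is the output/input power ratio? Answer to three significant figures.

Power ratio = 10^(dB/10).
10^(-39/10) = 10^(-3.900) = 0.000126.

0.000126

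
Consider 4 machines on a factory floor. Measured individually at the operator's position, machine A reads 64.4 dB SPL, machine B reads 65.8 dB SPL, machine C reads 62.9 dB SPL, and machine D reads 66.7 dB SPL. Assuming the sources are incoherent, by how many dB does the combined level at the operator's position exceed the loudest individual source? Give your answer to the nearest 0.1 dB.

4.5 dB

Incoherent sources sum as intensities:
L_total = 10·log₁₀(10^(64.4/10) + 10^(65.8/10) + 10^(62.9/10) + 10^(66.7/10)) = 71.20 dB SPL.
Excess over the loudest (66.7 dB): 71.20 − 66.7 = 4.5 dB.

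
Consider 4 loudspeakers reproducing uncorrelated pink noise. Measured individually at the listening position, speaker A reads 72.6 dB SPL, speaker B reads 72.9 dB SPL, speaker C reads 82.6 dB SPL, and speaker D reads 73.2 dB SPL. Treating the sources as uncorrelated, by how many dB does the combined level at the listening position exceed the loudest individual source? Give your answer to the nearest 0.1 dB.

Uncorrelated sources add in intensity (power), not in dB.
L_total = 10·log₁₀(10^(72.6/10) + 10^(72.9/10) + 10^(82.6/10) + 10^(73.2/10)) = 83.81 dB SPL.
Excess over the loudest (82.6 dB): 83.81 − 82.6 = 1.2 dB.

1.2 dB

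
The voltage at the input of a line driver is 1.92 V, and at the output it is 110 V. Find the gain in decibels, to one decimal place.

For a voltage ratio, dB = 20·log₁₀(V₂/V₁).
20·log₁₀(110/1.92) = 20·log₁₀(57.29) = 35.2 dB.

35.2 dB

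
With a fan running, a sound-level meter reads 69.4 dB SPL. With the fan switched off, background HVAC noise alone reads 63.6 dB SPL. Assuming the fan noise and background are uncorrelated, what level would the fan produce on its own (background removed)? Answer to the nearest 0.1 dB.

Subtract intensities: L_src = 10·log₁₀(10^(L_total/10) − 10^(L_bg/10)).
L_src = 10·log₁₀(10^(69.4/10) − 10^(63.6/10)) = 10·log₁₀(6419000) = 68.1 dB SPL.

68.1 dB SPL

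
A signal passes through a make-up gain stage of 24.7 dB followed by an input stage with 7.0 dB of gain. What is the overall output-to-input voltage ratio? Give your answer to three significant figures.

Net gain = 24.7 + 7.0 = 31.7 dB.
Voltage ratio = 10^(31.7/20) = 38.5.

38.5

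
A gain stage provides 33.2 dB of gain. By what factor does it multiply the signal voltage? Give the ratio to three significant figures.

45.7

Voltage ratio = 10^(dB/20).
10^(33.2/20) = 10^(1.660) = 45.7.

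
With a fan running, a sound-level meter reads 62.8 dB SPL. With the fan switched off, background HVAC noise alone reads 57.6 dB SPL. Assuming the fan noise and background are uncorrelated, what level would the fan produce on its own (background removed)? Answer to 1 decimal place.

Remove the background by subtracting linear intensities:
L_src = 10·log₁₀(10^(62.8/10) − 10^(57.6/10)) = 10·log₁₀(1330000) = 61.2 dB SPL.

61.2 dB SPL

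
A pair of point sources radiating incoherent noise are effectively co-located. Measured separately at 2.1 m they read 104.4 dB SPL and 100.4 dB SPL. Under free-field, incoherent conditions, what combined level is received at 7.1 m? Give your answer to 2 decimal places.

95.27 dB SPL

Combined at 2.1 m: 10·log₁₀(10^(104.4/10)+10^(100.4/10)) = 105.855 dB SPL.
Then apply −20·log₁₀(7.1/2.1) = -10.581 dB → 95.27 dB SPL.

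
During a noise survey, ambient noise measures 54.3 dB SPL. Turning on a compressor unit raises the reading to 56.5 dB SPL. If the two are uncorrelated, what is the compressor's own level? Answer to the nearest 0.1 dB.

Remove the background by subtracting linear intensities:
L_src = 10·log₁₀(10^(56.5/10) − 10^(54.3/10)) = 10·log₁₀(177500) = 52.5 dB SPL.

52.5 dB SPL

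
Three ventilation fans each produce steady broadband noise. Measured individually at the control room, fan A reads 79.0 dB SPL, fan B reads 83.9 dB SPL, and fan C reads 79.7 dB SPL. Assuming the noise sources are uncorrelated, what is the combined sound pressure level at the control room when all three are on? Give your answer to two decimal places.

86.21 dB SPL

Add the sources as powers (linear), then convert back to dB:
L_total = 10·log₁₀(10^(79.0/10) + 10^(83.9/10) + 10^(79.7/10)) = 10·log₁₀(418200000) = 86.21 dB SPL.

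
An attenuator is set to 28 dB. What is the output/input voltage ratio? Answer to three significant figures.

Voltage ratio = 10^(dB/20).
10^(-28/20) = 10^(-1.400) = 0.0398.

0.0398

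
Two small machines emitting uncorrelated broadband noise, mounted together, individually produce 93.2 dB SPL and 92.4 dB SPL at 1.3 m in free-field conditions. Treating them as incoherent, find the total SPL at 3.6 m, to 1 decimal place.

Combined at 1.3 m: 10·log₁₀(10^(93.2/10)+10^(92.4/10)) = 95.83 dB SPL.
Then apply −20·log₁₀(3.6/1.3) = -8.85 dB → 87.0 dB SPL.

87.0 dB SPL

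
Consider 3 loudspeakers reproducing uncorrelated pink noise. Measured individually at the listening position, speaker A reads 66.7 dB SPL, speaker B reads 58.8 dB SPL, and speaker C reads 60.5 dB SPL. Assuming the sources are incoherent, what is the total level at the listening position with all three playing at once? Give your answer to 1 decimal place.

68.2 dB SPL

Uncorrelated sources add in intensity (power), not in dB.
L_total = 10·log₁₀(10^(66.7/10) + 10^(58.8/10) + 10^(60.5/10)) = 10·log₁₀(6558000) = 68.2 dB SPL.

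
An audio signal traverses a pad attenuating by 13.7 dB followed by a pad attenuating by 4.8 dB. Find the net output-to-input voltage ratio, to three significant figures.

Net gain = (−13.7) + (−4.8) = -18.5 dB.
Voltage ratio = 10^(-18.5/20) = 0.119.

0.119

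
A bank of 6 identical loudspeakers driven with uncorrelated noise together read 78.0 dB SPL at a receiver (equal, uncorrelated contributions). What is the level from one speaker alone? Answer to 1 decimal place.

6 equal incoherent sources add 10·log₁₀(6) = 7.78 dB over one source.
L_one = 78.0 − 7.78 = 70.2 dB SPL.

70.2 dB SPL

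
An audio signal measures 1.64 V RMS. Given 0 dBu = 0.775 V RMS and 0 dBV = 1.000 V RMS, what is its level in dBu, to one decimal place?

dBu = 20·log₁₀(V / 0.775 V).
20·log₁₀(1.64/0.775) = +6.5 dBu.

+6.5 dBu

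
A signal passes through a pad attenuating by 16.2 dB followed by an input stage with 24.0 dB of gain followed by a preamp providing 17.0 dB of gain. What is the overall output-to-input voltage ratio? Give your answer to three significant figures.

Net gain = (−16.2) + 24.0 + 17.0 = 24.8 dB.
Voltage ratio = 10^(24.8/20) = 17.4.

17.4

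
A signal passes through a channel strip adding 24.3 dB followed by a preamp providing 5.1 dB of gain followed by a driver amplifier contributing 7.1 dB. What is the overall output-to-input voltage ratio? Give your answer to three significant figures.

Net gain = 24.3 + 5.1 + 7.1 = 36.5 dB.
Voltage ratio = 10^(36.5/20) = 66.8.

66.8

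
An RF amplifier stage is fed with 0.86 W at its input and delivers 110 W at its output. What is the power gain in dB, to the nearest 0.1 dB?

Power is a power quantity, so gain = 10·log₁₀(P_out/P_in).
10·log₁₀(110/0.86) = 10·log₁₀(127.9) = 21.1 dB.

21.1 dB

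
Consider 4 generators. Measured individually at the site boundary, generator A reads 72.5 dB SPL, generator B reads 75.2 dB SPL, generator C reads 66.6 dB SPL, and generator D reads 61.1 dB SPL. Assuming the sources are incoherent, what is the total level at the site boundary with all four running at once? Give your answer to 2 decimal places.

Add the sources as powers (linear), then convert back to dB:
L_total = 10·log₁₀(10^(72.5/10) + 10^(75.2/10) + 10^(66.6/10) + 10^(61.1/10)) = 10·log₁₀(56760000) = 77.54 dB SPL.

77.54 dB SPL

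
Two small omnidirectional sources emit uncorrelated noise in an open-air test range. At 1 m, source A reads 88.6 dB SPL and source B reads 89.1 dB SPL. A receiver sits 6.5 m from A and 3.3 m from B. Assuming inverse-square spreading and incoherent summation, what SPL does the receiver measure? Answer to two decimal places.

At the listener: L_A = 88.6 − 20·log₁₀(6.5) = 72.342 dB; L_B = 89.1 − 20·log₁₀(3.3) = 78.730 dB.
Combined: 10·log₁₀(10^(72.342/10)+10^(78.730/10)) = 79.63 dB SPL.

79.63 dB SPL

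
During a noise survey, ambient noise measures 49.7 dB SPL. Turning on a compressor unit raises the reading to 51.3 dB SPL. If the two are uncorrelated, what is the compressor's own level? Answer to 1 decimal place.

Remove the background by subtracting linear intensities:
L_src = 10·log₁₀(10^(51.3/10) − 10^(49.7/10)) = 10·log₁₀(41570) = 46.2 dB SPL.

46.2 dB SPL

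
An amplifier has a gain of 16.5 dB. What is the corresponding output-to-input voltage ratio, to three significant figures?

6.68

Voltage ratio = 10^(dB/20).
10^(16.5/20) = 10^(0.8250) = 6.68.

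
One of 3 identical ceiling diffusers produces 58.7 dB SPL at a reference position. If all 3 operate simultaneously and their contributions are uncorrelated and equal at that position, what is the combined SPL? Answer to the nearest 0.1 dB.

3 equal incoherent sources raise the level by 10·log₁₀(3) = 4.77 dB.
L_total = 58.7 + 4.77 = 63.5 dB SPL.

63.5 dB SPL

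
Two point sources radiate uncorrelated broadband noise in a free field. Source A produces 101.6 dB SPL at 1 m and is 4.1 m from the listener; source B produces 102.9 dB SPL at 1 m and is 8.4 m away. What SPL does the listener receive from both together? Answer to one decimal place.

90.6 dB SPL

At the listener: L_A = 101.6 − 20·log₁₀(4.1) = 89.34 dB; L_B = 102.9 − 20·log₁₀(8.4) = 84.41 dB.
Combined: 10·log₁₀(10^(89.34/10)+10^(84.41/10)) = 90.6 dB SPL.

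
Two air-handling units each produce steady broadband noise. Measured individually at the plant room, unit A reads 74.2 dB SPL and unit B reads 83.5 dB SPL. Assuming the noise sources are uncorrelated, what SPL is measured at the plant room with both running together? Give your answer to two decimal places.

Add the sources as powers (linear), then convert back to dB:
L_total = 10·log₁₀(10^(74.2/10) + 10^(83.5/10)) = 10·log₁₀(250200000) = 83.98 dB SPL.

83.98 dB SPL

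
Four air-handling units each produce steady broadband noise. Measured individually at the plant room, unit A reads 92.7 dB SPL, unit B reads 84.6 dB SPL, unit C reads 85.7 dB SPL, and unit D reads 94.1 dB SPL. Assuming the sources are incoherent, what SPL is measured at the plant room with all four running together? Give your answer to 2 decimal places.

Uncorrelated sources add in intensity (power), not in dB.
L_total = 10·log₁₀(10^(92.7/10) + 10^(84.6/10) + 10^(85.7/10) + 10^(94.1/10)) = 10·log₁₀(5092000000) = 97.07 dB SPL.

97.07 dB SPL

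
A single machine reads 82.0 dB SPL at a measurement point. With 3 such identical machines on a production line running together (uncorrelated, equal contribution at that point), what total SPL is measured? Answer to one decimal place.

3 equal incoherent sources raise the level by 10·log₁₀(3) = 4.77 dB.
L_total = 82.0 + 4.77 = 86.8 dB SPL.

86.8 dB SPL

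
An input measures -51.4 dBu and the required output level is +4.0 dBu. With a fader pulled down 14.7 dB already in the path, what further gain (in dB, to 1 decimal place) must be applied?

The required make-up gain is the shortfall in the dB sum.
G = +4.0 − (-51.4) + 14.7 = 70.1 dB.

70.1 dB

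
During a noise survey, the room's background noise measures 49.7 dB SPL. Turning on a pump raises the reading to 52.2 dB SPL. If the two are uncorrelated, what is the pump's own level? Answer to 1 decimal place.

Subtract intensities: L_src = 10·log₁₀(10^(L_total/10) − 10^(L_bg/10)).
L_src = 10·log₁₀(10^(52.2/10) − 10^(49.7/10)) = 10·log₁₀(72630) = 48.6 dB SPL.

48.6 dB SPL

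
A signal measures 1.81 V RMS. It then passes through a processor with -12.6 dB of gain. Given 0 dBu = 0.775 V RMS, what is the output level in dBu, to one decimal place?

-5.2 dBu

Input level: 20·log₁₀(1.81/0.775) = 7.37 dBu.
Output: 7.37 − 12.6 = -5.2 dBu.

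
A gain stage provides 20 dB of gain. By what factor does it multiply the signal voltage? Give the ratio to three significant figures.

Voltage ratio = 10^(dB/20).
10^(20/20) = 10^(1.000) = 10.0.

10.0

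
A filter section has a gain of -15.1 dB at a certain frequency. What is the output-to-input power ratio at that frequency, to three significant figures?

0.0309

Power ratio = 10^(dB/10).
10^(-15.1/10) = 10^(-1.510) = 0.0309.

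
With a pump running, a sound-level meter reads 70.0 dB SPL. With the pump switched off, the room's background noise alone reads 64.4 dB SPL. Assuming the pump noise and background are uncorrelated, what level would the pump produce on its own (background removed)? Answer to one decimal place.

Background correction is a power subtraction:
L_src = 10·log₁₀(10^(70.0/10) − 10^(64.4/10)) = 10·log₁₀(7246000) = 68.6 dB SPL.

68.6 dB SPL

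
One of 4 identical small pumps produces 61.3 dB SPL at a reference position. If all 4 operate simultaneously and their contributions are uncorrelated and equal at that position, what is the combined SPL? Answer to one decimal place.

4 equal incoherent sources raise the level by 10·log₁₀(4) = 6.02 dB.
L_total = 61.3 + 6.02 = 67.3 dB SPL.

67.3 dB SPL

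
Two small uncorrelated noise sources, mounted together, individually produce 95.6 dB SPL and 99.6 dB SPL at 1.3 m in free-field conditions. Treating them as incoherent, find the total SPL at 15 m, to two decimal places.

Combined at 1.3 m: 10·log₁₀(10^(95.6/10)+10^(99.6/10)) = 101.055 dB SPL.
Then apply −20·log₁₀(15/1.3) = -21.243 dB → 79.81 dB SPL.

79.81 dB SPL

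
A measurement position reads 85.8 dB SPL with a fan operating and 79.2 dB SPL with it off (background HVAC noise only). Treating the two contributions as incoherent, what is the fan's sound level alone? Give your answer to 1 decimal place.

84.7 dB SPL

Background correction is a power subtraction:
L_src = 10·log₁₀(10^(85.8/10) − 10^(79.2/10)) = 10·log₁₀(297000000) = 84.7 dB SPL.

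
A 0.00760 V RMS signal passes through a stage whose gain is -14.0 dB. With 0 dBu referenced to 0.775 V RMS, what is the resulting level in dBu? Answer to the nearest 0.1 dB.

-54.2 dBu

Input level: 20·log₁₀(0.00760/0.775) = -40.17 dBu.
Output: -40.17 − 14.0 = -54.2 dBu.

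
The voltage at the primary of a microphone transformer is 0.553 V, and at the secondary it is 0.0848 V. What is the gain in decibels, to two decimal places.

-16.29 dB

Voltage is an amplitude quantity, so gain = 20·log₁₀(V_out/V_in).
20·log₁₀(0.0848/0.553) = 20·log₁₀(0.1533) = -16.29 dB.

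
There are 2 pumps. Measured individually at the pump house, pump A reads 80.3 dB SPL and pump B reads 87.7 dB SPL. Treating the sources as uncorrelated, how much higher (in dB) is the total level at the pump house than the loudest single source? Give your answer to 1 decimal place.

0.7 dB

Incoherent sources sum as intensities:
L_total = 10·log₁₀(10^(80.3/10) + 10^(87.7/10)) = 88.43 dB SPL.
Excess over the loudest (87.7 dB): 88.43 − 87.7 = 0.7 dB.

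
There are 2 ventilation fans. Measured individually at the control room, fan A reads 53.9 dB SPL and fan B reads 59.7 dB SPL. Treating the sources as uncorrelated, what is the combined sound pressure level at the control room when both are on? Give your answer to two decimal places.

Incoherent sources sum as intensities:
L_total = 10·log₁₀(10^(53.9/10) + 10^(59.7/10)) = 10·log₁₀(1179000) = 60.71 dB SPL.

60.71 dB SPL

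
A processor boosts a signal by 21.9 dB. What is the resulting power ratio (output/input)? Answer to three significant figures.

155

Power ratio = 10^(dB/10).
10^(21.9/10) = 10^(2.190) = 155.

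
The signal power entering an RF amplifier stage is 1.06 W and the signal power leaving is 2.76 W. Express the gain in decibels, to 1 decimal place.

4.2 dB

For a power ratio, dB = 10·log₁₀(P₂/P₁).
10·log₁₀(2.76/1.06) = 10·log₁₀(2.604) = 4.2 dB.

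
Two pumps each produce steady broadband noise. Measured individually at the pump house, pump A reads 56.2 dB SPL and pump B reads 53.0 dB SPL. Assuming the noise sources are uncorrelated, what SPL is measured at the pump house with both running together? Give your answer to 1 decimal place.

57.9 dB SPL

Add the sources as powers (linear), then convert back to dB:
L_total = 10·log₁₀(10^(56.2/10) + 10^(53.0/10)) = 10·log₁₀(616400) = 57.9 dB SPL.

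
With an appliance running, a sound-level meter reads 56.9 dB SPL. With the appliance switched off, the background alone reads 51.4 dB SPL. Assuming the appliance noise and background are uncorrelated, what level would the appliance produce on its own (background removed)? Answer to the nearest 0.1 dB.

Background correction is a power subtraction:
L_src = 10·log₁₀(10^(56.9/10) − 10^(51.4/10)) = 10·log₁₀(351700) = 55.5 dB SPL.

55.5 dB SPL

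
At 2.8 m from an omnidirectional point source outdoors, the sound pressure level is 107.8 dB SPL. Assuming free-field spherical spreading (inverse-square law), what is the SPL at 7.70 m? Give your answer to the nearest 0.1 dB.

Inverse-square spreading gives ΔL = −20·log₁₀(d₂/d₁).
ΔL = −20·log₁₀(7.70/2.8) = -8.79 dB, so L₂ = 107.8 + (-8.79) = 99.0 dB SPL.

99.0 dB SPL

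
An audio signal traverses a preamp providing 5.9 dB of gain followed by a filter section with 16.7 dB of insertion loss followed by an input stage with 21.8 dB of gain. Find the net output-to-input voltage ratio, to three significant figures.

Net gain = 5.9 + (−16.7) + 21.8 = 11.0 dB.
Voltage ratio = 10^(11.0/20) = 3.55.

3.55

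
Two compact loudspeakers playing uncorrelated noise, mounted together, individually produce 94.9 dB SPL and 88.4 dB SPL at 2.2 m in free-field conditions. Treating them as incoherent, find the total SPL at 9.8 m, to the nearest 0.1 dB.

Combined at 2.2 m: 10·log₁₀(10^(94.9/10)+10^(88.4/10)) = 95.78 dB SPL.
Then apply −20·log₁₀(9.8/2.2) = -12.98 dB → 82.8 dB SPL.

82.8 dB SPL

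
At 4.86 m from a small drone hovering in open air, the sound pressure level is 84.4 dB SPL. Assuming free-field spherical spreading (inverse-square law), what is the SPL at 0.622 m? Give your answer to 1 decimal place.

102.3 dB SPL

For a point source in a free field, ΔL = −20·log₁₀(d₂/d₁).
ΔL = −20·log₁₀(0.622/4.86) = 17.86 dB, so L₂ = 84.4 + (17.86) = 102.3 dB SPL.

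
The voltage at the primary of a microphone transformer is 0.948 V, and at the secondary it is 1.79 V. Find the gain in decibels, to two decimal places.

Voltage ratio → dB uses the 20·log₁₀ form:
20·log₁₀(1.79/0.948) = 20·log₁₀(1.888) = 5.52 dB.

5.52 dB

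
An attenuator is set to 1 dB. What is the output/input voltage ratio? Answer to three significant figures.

Voltage ratio = 10^(dB/20).
10^(-1/20) = 10^(-0.05000) = 0.891.

0.891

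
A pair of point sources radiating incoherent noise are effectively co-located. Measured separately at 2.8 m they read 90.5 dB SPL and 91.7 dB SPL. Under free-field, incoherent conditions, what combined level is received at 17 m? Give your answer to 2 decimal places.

78.49 dB SPL

Combined at 2.8 m: 10·log₁₀(10^(90.5/10)+10^(91.7/10)) = 94.152 dB SPL.
Then apply −20·log₁₀(17/2.8) = -15.666 dB → 78.49 dB SPL.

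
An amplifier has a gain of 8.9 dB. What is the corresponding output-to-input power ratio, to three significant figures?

Power ratio = 10^(dB/10).
10^(8.9/10) = 10^(0.8900) = 7.76.

7.76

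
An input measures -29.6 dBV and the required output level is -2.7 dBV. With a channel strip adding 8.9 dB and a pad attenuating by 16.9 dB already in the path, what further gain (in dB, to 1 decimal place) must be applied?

34.9 dB

The required make-up gain is the shortfall in the dB sum.
G = -2.7 − (-29.6) − 8.9 + 16.9 = 34.9 dB.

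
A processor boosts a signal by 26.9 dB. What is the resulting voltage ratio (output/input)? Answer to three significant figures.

22.1

Voltage ratio = 10^(dB/20).
10^(26.9/20) = 10^(1.345) = 22.1.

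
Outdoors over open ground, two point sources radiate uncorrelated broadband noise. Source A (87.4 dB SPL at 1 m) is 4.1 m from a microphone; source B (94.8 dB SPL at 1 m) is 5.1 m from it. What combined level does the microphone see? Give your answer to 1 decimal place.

At the listener: L_A = 87.4 − 20·log₁₀(4.1) = 75.14 dB; L_B = 94.8 − 20·log₁₀(5.1) = 80.65 dB.
Combined: 10·log₁₀(10^(75.14/10)+10^(80.65/10)) = 81.7 dB SPL.

81.7 dB SPL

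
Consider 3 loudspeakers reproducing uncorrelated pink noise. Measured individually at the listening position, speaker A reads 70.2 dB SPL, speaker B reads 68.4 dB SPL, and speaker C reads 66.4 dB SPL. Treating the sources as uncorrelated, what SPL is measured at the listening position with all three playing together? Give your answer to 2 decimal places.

Uncorrelated sources add in intensity (power), not in dB.
L_total = 10·log₁₀(10^(70.2/10) + 10^(68.4/10) + 10^(66.4/10)) = 10·log₁₀(21750000) = 73.38 dB SPL.

73.38 dB SPL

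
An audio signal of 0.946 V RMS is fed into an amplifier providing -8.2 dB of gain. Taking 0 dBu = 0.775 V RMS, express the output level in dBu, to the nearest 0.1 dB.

-6.5 dBu

Input level: 20·log₁₀(0.946/0.775) = 1.73 dBu.
Output: 1.73 − 8.2 = -6.5 dBu.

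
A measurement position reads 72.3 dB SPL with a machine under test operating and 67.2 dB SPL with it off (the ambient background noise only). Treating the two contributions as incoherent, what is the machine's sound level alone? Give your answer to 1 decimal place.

70.7 dB SPL

Remove the background by subtracting linear intensities:
L_src = 10·log₁₀(10^(72.3/10) − 10^(67.2/10)) = 10·log₁₀(11730000) = 70.7 dB SPL.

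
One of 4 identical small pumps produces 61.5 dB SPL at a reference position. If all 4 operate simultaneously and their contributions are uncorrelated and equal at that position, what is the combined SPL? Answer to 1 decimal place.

67.5 dB SPL

4 equal incoherent sources raise the level by 10·log₁₀(4) = 6.02 dB.
L_total = 61.5 + 6.02 = 67.5 dB SPL.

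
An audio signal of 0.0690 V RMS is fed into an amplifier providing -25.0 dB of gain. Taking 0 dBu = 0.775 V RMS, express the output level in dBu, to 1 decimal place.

-46.0 dBu

Input level: 20·log₁₀(0.0690/0.775) = -21.01 dBu.
Output: -21.01 − 25.0 = -46.0 dBu.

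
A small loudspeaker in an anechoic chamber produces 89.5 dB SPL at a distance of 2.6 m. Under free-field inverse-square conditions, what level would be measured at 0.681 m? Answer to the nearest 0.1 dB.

101.1 dB SPL

Free-field point source: level drops by 20·log₁₀ of the distance ratio.
ΔL = −20·log₁₀(0.681/2.6) = 11.64 dB, so L₂ = 89.5 + (11.64) = 101.1 dB SPL.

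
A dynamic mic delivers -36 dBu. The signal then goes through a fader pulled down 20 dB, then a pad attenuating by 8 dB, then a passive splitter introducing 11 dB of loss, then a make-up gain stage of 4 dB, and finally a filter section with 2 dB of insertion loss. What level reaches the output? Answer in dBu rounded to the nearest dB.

-73 dBu

Cascaded gains and losses add directly in dB.
-36 − 20 − 8 − 11 + 4 − 2 = -73 dBu.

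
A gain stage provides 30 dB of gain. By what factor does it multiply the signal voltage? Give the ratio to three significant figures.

Voltage ratio = 10^(dB/20).
10^(30/20) = 10^(1.500) = 31.6.

31.6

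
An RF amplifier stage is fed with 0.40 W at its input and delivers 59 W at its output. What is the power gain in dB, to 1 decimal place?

Power ratio → dB uses the 10·log₁₀ form:
10·log₁₀(59/0.40) = 10·log₁₀(147.5) = 21.7 dB.

21.7 dB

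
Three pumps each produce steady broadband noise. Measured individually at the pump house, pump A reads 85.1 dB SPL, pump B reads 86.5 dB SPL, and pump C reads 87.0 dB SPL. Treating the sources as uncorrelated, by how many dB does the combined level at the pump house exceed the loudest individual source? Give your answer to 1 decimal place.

Incoherent sources sum as intensities:
L_total = 10·log₁₀(10^(85.1/10) + 10^(86.5/10) + 10^(87.0/10)) = 91.04 dB SPL.
Excess over the loudest (87.0 dB): 91.04 − 87.0 = 4.0 dB.

4.0 dB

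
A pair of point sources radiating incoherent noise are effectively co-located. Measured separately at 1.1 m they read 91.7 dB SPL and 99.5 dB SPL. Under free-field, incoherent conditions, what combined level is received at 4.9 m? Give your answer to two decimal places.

87.19 dB SPL

Combined at 1.1 m: 10·log₁₀(10^(91.7/10)+10^(99.5/10)) = 100.167 dB SPL.
Then apply −20·log₁₀(4.9/1.1) = -12.976 dB → 87.19 dB SPL.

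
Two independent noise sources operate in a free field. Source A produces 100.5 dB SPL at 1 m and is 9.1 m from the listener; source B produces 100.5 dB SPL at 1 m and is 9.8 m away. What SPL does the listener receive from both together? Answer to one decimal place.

At the listener: L_A = 100.5 − 20·log₁₀(9.1) = 81.32 dB; L_B = 100.5 − 20·log₁₀(9.8) = 80.68 dB.
Combined: 10·log₁₀(10^(81.32/10)+10^(80.68/10)) = 84.0 dB SPL.

84.0 dB SPL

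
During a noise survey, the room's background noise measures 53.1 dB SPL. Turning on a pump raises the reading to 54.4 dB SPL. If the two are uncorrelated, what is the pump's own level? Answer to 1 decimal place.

Remove the background by subtracting linear intensities:
L_src = 10·log₁₀(10^(54.4/10) − 10^(53.1/10)) = 10·log₁₀(71250) = 48.5 dB SPL.

48.5 dB SPL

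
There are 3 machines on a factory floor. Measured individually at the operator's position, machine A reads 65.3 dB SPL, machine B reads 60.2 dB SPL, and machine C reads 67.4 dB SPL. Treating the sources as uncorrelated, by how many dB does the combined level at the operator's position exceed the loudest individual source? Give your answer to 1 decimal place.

Add the sources as powers (linear), then convert back to dB:
L_total = 10·log₁₀(10^(65.3/10) + 10^(60.2/10) + 10^(67.4/10)) = 69.97 dB SPL.
Excess over the loudest (67.4 dB): 69.97 − 67.4 = 2.6 dB.

2.6 dB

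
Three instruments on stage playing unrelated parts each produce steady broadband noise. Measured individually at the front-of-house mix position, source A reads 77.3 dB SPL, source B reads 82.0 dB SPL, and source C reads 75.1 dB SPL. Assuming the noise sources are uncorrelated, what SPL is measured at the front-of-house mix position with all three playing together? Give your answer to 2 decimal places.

Add the sources as powers (linear), then convert back to dB:
L_total = 10·log₁₀(10^(77.3/10) + 10^(82.0/10) + 10^(75.1/10)) = 10·log₁₀(244600000) = 83.88 dB SPL.

83.88 dB SPL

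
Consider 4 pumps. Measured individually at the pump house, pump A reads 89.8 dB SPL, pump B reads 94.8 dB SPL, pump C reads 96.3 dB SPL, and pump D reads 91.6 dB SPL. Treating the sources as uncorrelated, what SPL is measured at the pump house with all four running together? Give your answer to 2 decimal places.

99.86 dB SPL

Uncorrelated sources add in intensity (power), not in dB.
L_total = 10·log₁₀(10^(89.8/10) + 10^(94.8/10) + 10^(96.3/10) + 10^(91.6/10)) = 10·log₁₀(9686000000) = 99.86 dB SPL.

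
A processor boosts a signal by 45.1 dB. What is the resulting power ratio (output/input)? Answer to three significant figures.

Power ratio = 10^(dB/10).
10^(45.1/10) = 10^(4.510) = 32400.

32400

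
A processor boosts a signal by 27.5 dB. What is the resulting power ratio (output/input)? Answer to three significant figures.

562

Power ratio = 10^(dB/10).
10^(27.5/10) = 10^(2.750) = 562.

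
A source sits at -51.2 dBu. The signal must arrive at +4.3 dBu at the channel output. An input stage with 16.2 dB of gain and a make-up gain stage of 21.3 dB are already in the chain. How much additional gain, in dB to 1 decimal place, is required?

The required make-up gain is the shortfall in the dB sum.
G = +4.3 − (-51.2) − 16.2 − 21.3 = 18.0 dB.

18.0 dB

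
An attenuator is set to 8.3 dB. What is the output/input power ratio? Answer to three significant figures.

0.148

Power ratio = 10^(dB/10).
10^(-8.3/10) = 10^(-0.8300) = 0.148.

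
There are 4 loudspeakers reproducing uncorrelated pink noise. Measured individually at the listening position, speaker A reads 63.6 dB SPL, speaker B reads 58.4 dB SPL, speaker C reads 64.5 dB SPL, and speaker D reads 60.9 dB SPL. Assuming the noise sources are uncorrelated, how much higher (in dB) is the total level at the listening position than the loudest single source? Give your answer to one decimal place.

Incoherent sources sum as intensities:
L_total = 10·log₁₀(10^(63.6/10) + 10^(58.4/10) + 10^(64.5/10) + 10^(60.9/10)) = 68.47 dB SPL.
Excess over the loudest (64.5 dB): 68.47 − 64.5 = 4.0 dB.

4.0 dB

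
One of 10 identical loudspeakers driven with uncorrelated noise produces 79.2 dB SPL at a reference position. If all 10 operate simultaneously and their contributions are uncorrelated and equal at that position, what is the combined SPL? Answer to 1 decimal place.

89.2 dB SPL

10 equal incoherent sources raise the level by 10·log₁₀(10) = 10.00 dB.
L_total = 79.2 + 10.00 = 89.2 dB SPL.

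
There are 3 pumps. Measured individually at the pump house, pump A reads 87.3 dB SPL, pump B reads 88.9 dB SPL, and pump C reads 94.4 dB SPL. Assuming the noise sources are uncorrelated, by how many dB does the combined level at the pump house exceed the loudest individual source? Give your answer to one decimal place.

Incoherent sources sum as intensities:
L_total = 10·log₁₀(10^(87.3/10) + 10^(88.9/10) + 10^(94.4/10)) = 96.09 dB SPL.
Excess over the loudest (94.4 dB): 96.09 − 94.4 = 1.7 dB.

1.7 dB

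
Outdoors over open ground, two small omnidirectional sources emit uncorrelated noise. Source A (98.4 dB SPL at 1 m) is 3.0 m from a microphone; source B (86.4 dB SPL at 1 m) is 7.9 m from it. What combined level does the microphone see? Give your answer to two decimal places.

88.90 dB SPL

At the listener: L_A = 98.4 − 20·log₁₀(3.0) = 88.858 dB; L_B = 86.4 − 20·log₁₀(7.9) = 68.447 dB.
Combined: 10·log₁₀(10^(88.858/10)+10^(68.447/10)) = 88.90 dB SPL.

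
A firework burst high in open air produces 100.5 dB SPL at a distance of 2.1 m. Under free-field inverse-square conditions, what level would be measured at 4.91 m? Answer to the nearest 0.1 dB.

Free-field point source: level drops by 20·log₁₀ of the distance ratio.
ΔL = −20·log₁₀(4.91/2.1) = -7.38 dB, so L₂ = 100.5 + (-7.38) = 93.1 dB SPL.

93.1 dB SPL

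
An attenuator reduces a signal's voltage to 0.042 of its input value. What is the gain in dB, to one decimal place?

For a voltage ratio, dB = 20·log₁₀(V₂/V₁).
20·log₁₀(0.042) = -27.5 dB.

-27.5 dB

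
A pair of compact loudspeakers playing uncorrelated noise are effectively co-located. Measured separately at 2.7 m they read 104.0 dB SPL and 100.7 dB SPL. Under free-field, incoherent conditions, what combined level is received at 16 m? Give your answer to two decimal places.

90.21 dB SPL

Combined at 2.7 m: 10·log₁₀(10^(104.0/10)+10^(100.7/10)) = 105.666 dB SPL.
Then apply −20·log₁₀(16/2.7) = -15.455 dB → 90.21 dB SPL.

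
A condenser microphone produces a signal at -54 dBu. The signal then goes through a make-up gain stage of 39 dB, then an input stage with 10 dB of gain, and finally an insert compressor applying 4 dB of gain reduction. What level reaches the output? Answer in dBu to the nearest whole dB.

In dB, series stages simply add:
-54 + 39 + 10 − 4 = -9 dBu.

-9 dBu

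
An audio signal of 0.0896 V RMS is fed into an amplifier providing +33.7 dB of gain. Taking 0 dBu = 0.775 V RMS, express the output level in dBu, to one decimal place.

+15.0 dBu

Input level: 20·log₁₀(0.0896/0.775) = -18.74 dBu.
Output: -18.74 + 33.7 = +15.0 dBu.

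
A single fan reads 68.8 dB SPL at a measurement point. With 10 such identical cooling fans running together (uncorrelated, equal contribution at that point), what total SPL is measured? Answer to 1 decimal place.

10 equal incoherent sources raise the level by 10·log₁₀(10) = 10.00 dB.
L_total = 68.8 + 10.00 = 78.8 dB SPL.

78.8 dB SPL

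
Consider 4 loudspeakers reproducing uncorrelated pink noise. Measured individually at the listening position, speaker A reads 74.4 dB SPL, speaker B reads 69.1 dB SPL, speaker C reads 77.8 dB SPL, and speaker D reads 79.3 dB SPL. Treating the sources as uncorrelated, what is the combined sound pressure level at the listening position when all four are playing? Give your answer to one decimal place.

Uncorrelated sources add in intensity (power), not in dB.
L_total = 10·log₁₀(10^(74.4/10) + 10^(69.1/10) + 10^(77.8/10) + 10^(79.3/10)) = 10·log₁₀(181000000) = 82.6 dB SPL.

82.6 dB SPL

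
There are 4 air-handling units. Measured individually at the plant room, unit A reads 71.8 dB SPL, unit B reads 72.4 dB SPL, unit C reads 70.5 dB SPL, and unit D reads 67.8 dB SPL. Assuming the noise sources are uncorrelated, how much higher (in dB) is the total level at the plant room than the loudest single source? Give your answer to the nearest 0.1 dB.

Uncorrelated sources add in intensity (power), not in dB.
L_total = 10·log₁₀(10^(71.8/10) + 10^(72.4/10) + 10^(70.5/10) + 10^(67.8/10)) = 76.97 dB SPL.
Excess over the loudest (72.4 dB): 76.97 − 72.4 = 4.6 dB.

4.6 dB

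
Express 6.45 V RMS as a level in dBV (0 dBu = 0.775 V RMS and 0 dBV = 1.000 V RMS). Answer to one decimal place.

dBV = 20·log₁₀(V / 1.000 V).
20·log₁₀(6.45/1.000) = +16.2 dBV.

+16.2 dBV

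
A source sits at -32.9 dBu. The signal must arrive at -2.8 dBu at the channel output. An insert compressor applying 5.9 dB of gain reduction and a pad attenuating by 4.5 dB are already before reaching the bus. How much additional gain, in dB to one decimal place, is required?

The required make-up gain is the shortfall in the dB sum.
G = -2.8 − (-32.9) + 5.9 + 4.5 = 40.5 dB.

40.5 dB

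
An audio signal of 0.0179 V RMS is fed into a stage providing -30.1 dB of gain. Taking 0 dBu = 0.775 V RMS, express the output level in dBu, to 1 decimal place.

Input level: 20·log₁₀(0.0179/0.775) = -32.73 dBu.
Output: -32.73 − 30.1 = -62.8 dBu.

-62.8 dBu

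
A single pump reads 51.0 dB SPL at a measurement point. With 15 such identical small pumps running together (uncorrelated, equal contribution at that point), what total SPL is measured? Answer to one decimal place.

62.8 dB SPL

15 equal incoherent sources raise the level by 10·log₁₀(15) = 11.76 dB.
L_total = 51.0 + 11.76 = 62.8 dB SPL.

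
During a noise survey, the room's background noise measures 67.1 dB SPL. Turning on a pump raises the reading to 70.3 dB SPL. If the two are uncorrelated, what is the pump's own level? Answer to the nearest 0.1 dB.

67.5 dB SPL

Remove the background by subtracting linear intensities:
L_src = 10·log₁₀(10^(70.3/10) − 10^(67.1/10)) = 10·log₁₀(5587000) = 67.5 dB SPL.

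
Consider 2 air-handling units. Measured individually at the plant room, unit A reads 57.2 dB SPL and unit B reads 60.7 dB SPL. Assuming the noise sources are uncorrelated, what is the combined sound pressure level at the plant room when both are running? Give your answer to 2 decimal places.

62.30 dB SPL

Incoherent sources sum as intensities:
L_total = 10·log₁₀(10^(57.2/10) + 10^(60.7/10)) = 10·log₁₀(1700000) = 62.30 dB SPL.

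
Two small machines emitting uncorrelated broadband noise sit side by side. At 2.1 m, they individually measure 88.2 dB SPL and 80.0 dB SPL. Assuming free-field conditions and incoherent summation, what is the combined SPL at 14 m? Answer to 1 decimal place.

72.3 dB SPL

Combined at 2.1 m: 10·log₁₀(10^(88.2/10)+10^(80.0/10)) = 88.81 dB SPL.
Then apply −20·log₁₀(14/2.1) = -16.48 dB → 72.3 dB SPL.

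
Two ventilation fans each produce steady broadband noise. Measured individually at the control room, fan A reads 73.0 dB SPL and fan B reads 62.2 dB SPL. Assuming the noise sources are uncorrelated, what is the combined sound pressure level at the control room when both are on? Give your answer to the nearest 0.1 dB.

Uncorrelated sources add in intensity (power), not in dB.
L_total = 10·log₁₀(10^(73.0/10) + 10^(62.2/10)) = 10·log₁₀(21610000) = 73.3 dB SPL.

73.3 dB SPL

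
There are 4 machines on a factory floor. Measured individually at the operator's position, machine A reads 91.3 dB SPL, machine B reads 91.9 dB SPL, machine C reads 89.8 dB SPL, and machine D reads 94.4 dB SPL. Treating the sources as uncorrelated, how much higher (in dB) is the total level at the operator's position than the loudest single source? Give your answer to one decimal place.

Add the sources as powers (linear), then convert back to dB:
L_total = 10·log₁₀(10^(91.3/10) + 10^(91.9/10) + 10^(89.8/10) + 10^(94.4/10)) = 98.20 dB SPL.
Excess over the loudest (94.4 dB): 98.20 − 94.4 = 3.8 dB.

3.8 dB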